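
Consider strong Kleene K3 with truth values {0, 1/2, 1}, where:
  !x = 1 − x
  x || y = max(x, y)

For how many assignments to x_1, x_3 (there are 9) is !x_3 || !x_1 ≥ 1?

x_1 = 0, x_3 = 0 ↦ 1  ≥
x_1 = 0, x_3 = 1/2 ↦ 1  ≥
x_1 = 0, x_3 = 1 ↦ 1  ≥
x_1 = 1/2, x_3 = 0 ↦ 1  ≥
x_1 = 1/2, x_3 = 1/2 ↦ 1/2  <
x_1 = 1/2, x_3 = 1 ↦ 1/2  <
x_1 = 1, x_3 = 0 ↦ 1  ≥
x_1 = 1, x_3 = 1/2 ↦ 1/2  <
x_1 = 1, x_3 = 1 ↦ 0  <
So 5 of the 9 assignments meet the threshold.

5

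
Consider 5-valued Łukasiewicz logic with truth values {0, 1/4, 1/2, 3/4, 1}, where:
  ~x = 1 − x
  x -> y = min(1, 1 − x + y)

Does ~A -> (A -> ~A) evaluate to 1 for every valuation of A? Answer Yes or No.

A = 0 ↦ 1
A = 1/4 ↦ 1
A = 1/2 ↦ 1
A = 3/4 ↦ 1
A = 1 ↦ 1
Every assignment gives a value ≥ 1.

Yes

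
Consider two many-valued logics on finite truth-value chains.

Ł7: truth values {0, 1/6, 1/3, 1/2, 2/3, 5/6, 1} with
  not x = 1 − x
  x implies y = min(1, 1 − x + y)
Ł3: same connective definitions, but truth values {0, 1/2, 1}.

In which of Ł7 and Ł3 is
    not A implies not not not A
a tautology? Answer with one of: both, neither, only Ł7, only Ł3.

both

In Ł7: every assignment gives 1 — tautology.
In Ł3: every assignment gives 1 — tautology.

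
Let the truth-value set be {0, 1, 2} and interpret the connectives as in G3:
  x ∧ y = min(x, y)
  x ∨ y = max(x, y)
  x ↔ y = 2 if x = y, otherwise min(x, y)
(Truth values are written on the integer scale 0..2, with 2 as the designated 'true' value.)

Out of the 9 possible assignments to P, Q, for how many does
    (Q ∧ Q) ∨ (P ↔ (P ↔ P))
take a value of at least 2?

P = 0, Q = 0 ↦ 0  <
P = 0, Q = 1 ↦ 1  <
P = 0, Q = 2 ↦ 2  ≥
P = 1, Q = 0 ↦ 1  <
P = 1, Q = 1 ↦ 1  <
P = 1, Q = 2 ↦ 2  ≥
P = 2, Q = 0 ↦ 2  ≥
P = 2, Q = 1 ↦ 2  ≥
P = 2, Q = 2 ↦ 2  ≥
So 5 of the 9 assignments meet the threshold.

5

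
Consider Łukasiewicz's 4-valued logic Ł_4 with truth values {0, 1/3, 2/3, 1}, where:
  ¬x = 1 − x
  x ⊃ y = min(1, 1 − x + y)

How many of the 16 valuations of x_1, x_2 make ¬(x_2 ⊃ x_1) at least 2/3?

x_1 = 0, x_2 = 0 ↦ 0  <
x_1 = 0, x_2 = 1/3 ↦ 1/3  <
x_1 = 0, x_2 = 2/3 ↦ 2/3  ≥
x_1 = 0, x_2 = 1 ↦ 1  ≥
x_1 = 1/3, x_2 = 0 ↦ 0  <
x_1 = 1/3, x_2 = 1/3 ↦ 0  <
x_1 = 1/3, x_2 = 2/3 ↦ 1/3  <
x_1 = 1/3, x_2 = 1 ↦ 2/3  ≥
x_1 = 2/3, x_2 = 0 ↦ 0  <
x_1 = 2/3, x_2 = 1/3 ↦ 0  <
x_1 = 2/3, x_2 = 2/3 ↦ 0  <
x_1 = 2/3, x_2 = 1 ↦ 1/3  <
x_1 = 1, x_2 = 0 ↦ 0  <
x_1 = 1, x_2 = 1/3 ↦ 0  <
x_1 = 1, x_2 = 2/3 ↦ 0  <
x_1 = 1, x_2 = 1 ↦ 0  <
So 3 of the 16 assignments meet the threshold.

3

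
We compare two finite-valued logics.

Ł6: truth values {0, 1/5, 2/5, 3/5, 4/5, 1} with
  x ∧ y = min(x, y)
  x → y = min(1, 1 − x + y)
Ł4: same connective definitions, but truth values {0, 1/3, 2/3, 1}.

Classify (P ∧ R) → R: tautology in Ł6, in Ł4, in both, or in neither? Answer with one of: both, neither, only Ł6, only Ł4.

In Ł6: every assignment gives 1 — tautology.
In Ł4: every assignment gives 1 — tautology.

both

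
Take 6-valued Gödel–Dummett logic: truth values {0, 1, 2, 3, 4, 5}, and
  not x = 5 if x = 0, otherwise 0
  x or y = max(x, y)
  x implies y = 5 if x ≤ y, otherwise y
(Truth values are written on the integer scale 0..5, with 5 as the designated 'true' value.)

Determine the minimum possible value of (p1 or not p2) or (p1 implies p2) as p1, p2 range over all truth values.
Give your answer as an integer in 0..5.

Take p1 = 2, p2 = 1:
not p2 = not 1 = 0
p1 or not p2 = 2 or 0 = 2
p1 implies p2 = 2 implies 1 = 1
(p1 or not p2) or (p1 implies p2) = 2 or 1 = 2
No assignment yields a value below 2, so this is the minimum.

2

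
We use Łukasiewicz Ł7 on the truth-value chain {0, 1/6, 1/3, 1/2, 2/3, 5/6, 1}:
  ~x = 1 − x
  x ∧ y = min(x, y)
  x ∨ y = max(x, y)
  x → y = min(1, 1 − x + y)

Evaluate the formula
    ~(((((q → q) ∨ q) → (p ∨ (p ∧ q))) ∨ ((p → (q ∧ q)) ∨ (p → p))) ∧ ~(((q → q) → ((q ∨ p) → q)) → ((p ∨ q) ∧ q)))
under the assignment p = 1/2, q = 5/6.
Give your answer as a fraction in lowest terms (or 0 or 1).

5/6

q → q = 5/6 → 5/6 = 1
(q → q) ∨ q = 1 ∨ 5/6 = 1
p ∧ q = 1/2 ∧ 5/6 = 1/2
p ∨ (p ∧ q) = 1/2 ∨ 1/2 = 1/2
((q → q) ∨ q) → (p ∨ (p ∧ q)) = 1 → 1/2 = 1/2
q ∧ q = 5/6 ∧ 5/6 = 5/6
p → (q ∧ q) = 1/2 → 5/6 = 1
p → p = 1/2 → 1/2 = 1
(p → (q ∧ q)) ∨ (p → p) = 1 ∨ 1 = 1
(((q → q) ∨ q) → (p ∨ (p ∧ q))) ∨ ((p → (q ∧ q)) ∨ (p → p)) = 1/2 ∨ 1 = 1
q → q = 5/6 → 5/6 = 1
q ∨ p = 5/6 ∨ 1/2 = 5/6
(q ∨ p) → q = 5/6 → 5/6 = 1
(q → q) → ((q ∨ p) → q) = 1 → 1 = 1
p ∨ q = 1/2 ∨ 5/6 = 5/6
(p ∨ q) ∧ q = 5/6 ∧ 5/6 = 5/6
((q → q) → ((q ∨ p) → q)) → ((p ∨ q) ∧ q) = 1 → 5/6 = 5/6
~(((q → q) → ((q ∨ p) → q)) → ((p ∨ q) ∧ q)) = ~5/6 = 1/6
((((q → q) ∨ q) → (p ∨ (p ∧ q))) ∨ ((p → (q ∧ q)) ∨ (p → p))) ∧ ~(((q → q) → ((q ∨ p) → q)) → ((p ∨ q) ∧ q)) = 1 ∧ 1/6 = 1/6
~(((((q → q) ∨ q) → (p ∨ (p ∧ q))) ∨ ((p → (q ∧ q)) ∨ (p → p))) ∧ ~(((q → q) → ((q ∨ p) → q)) → ((p ∨ q) ∧ q))) = ~1/6 = 5/6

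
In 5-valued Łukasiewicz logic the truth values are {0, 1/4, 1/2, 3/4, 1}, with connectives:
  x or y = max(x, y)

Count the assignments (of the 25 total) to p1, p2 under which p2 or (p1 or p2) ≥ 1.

value 1: 9 assignments (counts)
value 3/4: 7 assignments
value 1/2: 5 assignments
value 1/4: 3 assignments
value 0: 1 assignment
So 9 of the 25 assignments meet the threshold.

9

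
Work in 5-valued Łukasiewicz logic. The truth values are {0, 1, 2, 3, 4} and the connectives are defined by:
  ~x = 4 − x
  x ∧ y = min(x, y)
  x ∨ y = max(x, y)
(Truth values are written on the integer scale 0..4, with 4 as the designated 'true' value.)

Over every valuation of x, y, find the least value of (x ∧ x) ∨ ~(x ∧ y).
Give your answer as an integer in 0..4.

Take x = 2, y = 2:
x ∧ x = 2 ∧ 2 = 2
x ∧ y = 2 ∧ 2 = 2
~(x ∧ y) = ~2 = 2
(x ∧ x) ∨ ~(x ∧ y) = 2 ∨ 2 = 2
No assignment yields a value below 2, so this is the minimum.

2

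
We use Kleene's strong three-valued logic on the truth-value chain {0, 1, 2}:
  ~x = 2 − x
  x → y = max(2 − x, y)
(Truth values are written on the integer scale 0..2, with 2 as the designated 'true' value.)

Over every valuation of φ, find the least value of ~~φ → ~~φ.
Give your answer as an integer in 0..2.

Take φ = 1:
~φ = ~1 = 1
~~φ = ~1 = 1
~φ = ~1 = 1
~~φ = ~1 = 1
~~φ → ~~φ = 1 → 1 = 1
No assignment yields a value below 1, so this is the minimum.

1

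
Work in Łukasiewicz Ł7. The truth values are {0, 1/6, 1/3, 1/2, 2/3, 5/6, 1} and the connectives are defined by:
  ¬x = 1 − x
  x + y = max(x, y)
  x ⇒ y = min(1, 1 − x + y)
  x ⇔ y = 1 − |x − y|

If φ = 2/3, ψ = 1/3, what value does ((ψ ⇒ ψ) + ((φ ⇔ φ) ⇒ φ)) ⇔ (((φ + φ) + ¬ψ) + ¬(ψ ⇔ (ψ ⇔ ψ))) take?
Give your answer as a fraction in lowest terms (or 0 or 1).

ψ ⇒ ψ = 1/3 ⇒ 1/3 = 1
φ ⇔ φ = 2/3 ⇔ 2/3 = 1
(φ ⇔ φ) ⇒ φ = 1 ⇒ 2/3 = 2/3
(ψ ⇒ ψ) + ((φ ⇔ φ) ⇒ φ) = 1 + 2/3 = 1
φ + φ = 2/3 + 2/3 = 2/3
¬ψ = ¬1/3 = 2/3
(φ + φ) + ¬ψ = 2/3 + 2/3 = 2/3
ψ ⇔ ψ = 1/3 ⇔ 1/3 = 1
ψ ⇔ (ψ ⇔ ψ) = 1/3 ⇔ 1 = 1/3
¬(ψ ⇔ (ψ ⇔ ψ)) = ¬1/3 = 2/3
((φ + φ) + ¬ψ) + ¬(ψ ⇔ (ψ ⇔ ψ)) = 2/3 + 2/3 = 2/3
((ψ ⇒ ψ) + ((φ ⇔ φ) ⇒ φ)) ⇔ (((φ + φ) + ¬ψ) + ¬(ψ ⇔ (ψ ⇔ ψ))) = 1 ⇔ 2/3 = 2/3

2/3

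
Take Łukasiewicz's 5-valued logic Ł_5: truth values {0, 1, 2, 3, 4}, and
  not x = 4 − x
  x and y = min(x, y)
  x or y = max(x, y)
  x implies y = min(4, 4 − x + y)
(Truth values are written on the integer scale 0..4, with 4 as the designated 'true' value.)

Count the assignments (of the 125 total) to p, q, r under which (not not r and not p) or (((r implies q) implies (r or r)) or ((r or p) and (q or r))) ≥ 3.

value 4: 49 assignments (counts)
value 3: 23 assignments (counts)
value 2: 26 assignments
value 1: 18 assignments
value 0: 9 assignments
So 72 of the 125 assignments meet the threshold.

72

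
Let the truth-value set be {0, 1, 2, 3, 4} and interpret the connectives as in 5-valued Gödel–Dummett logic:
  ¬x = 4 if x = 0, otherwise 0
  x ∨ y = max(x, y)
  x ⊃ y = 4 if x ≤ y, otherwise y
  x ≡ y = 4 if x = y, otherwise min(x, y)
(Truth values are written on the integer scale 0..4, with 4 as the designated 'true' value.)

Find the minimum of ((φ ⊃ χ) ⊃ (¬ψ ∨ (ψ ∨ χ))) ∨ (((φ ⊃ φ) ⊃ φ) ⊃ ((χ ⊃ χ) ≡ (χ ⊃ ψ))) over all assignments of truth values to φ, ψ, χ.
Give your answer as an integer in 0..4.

Take φ = 2, ψ = 1, χ = 2:
φ ⊃ χ = 2 ⊃ 2 = 4
¬ψ = ¬1 = 0
ψ ∨ χ = 1 ∨ 2 = 2
¬ψ ∨ (ψ ∨ χ) = 0 ∨ 2 = 2
(φ ⊃ χ) ⊃ (¬ψ ∨ (ψ ∨ χ)) = 4 ⊃ 2 = 2
φ ⊃ φ = 2 ⊃ 2 = 4
(φ ⊃ φ) ⊃ φ = 4 ⊃ 2 = 2
χ ⊃ χ = 2 ⊃ 2 = 4
χ ⊃ ψ = 2 ⊃ 1 = 1
(χ ⊃ χ) ≡ (χ ⊃ ψ) = 4 ≡ 1 = 1
((φ ⊃ φ) ⊃ φ) ⊃ ((χ ⊃ χ) ≡ (χ ⊃ ψ)) = 2 ⊃ 1 = 1
((φ ⊃ χ) ⊃ (¬ψ ∨ (ψ ∨ χ))) ∨ (((φ ⊃ φ) ⊃ φ) ⊃ ((χ ⊃ χ) ≡ (χ ⊃ ψ))) = 2 ∨ 1 = 2
No assignment yields a value below 2, so this is the minimum.

2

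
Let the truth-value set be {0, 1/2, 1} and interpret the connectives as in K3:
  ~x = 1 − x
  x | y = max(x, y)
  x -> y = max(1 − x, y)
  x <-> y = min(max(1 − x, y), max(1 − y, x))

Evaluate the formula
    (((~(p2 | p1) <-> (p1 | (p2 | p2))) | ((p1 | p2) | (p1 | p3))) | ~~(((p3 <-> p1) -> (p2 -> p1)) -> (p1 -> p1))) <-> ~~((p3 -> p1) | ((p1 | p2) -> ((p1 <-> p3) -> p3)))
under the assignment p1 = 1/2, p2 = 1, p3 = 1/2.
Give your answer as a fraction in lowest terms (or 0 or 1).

1/2

p2 | p1 = 1 | 1/2 = 1
~(p2 | p1) = ~1 = 0
p2 | p2 = 1 | 1 = 1
p1 | (p2 | p2) = 1/2 | 1 = 1
~(p2 | p1) <-> (p1 | (p2 | p2)) = 0 <-> 1 = 0
p1 | p2 = 1/2 | 1 = 1
p1 | p3 = 1/2 | 1/2 = 1/2
(p1 | p2) | (p1 | p3) = 1 | 1/2 = 1
(~(p2 | p1) <-> (p1 | (p2 | p2))) | ((p1 | p2) | (p1 | p3)) = 0 | 1 = 1
p3 <-> p1 = 1/2 <-> 1/2 = 1/2
p2 -> p1 = 1 -> 1/2 = 1/2
(p3 <-> p1) -> (p2 -> p1) = 1/2 -> 1/2 = 1/2
p1 -> p1 = 1/2 -> 1/2 = 1/2
((p3 <-> p1) -> (p2 -> p1)) -> (p1 -> p1) = 1/2 -> 1/2 = 1/2
~(((p3 <-> p1) -> (p2 -> p1)) -> (p1 -> p1)) = ~1/2 = 1/2
~~(((p3 <-> p1) -> (p2 -> p1)) -> (p1 -> p1)) = ~1/2 = 1/2
((~(p2 | p1) <-> (p1 | (p2 | p2))) | ((p1 | p2) | (p1 | p3))) | ~~(((p3 <-> p1) -> (p2 -> p1)) -> (p1 -> p1)) = 1 | 1/2 = 1
p3 -> p1 = 1/2 -> 1/2 = 1/2
p1 | p2 = 1/2 | 1 = 1
p1 <-> p3 = 1/2 <-> 1/2 = 1/2
(p1 <-> p3) -> p3 = 1/2 -> 1/2 = 1/2
(p1 | p2) -> ((p1 <-> p3) -> p3) = 1 -> 1/2 = 1/2
(p3 -> p1) | ((p1 | p2) -> ((p1 <-> p3) -> p3)) = 1/2 | 1/2 = 1/2
~((p3 -> p1) | ((p1 | p2) -> ((p1 <-> p3) -> p3))) = ~1/2 = 1/2
~~((p3 -> p1) | ((p1 | p2) -> ((p1 <-> p3) -> p3))) = ~1/2 = 1/2
(((~(p2 | p1) <-> (p1 | (p2 | p2))) | ((p1 | p2) | (p1 | p3))) | ~~(((p3 <-> p1) -> (p2 -> p1)) -> (p1 -> p1))) <-> ~~((p3 -> p1) | ((p1 | p2) -> ((p1 <-> p3) -> p3))) = 1 <-> 1/2 = 1/2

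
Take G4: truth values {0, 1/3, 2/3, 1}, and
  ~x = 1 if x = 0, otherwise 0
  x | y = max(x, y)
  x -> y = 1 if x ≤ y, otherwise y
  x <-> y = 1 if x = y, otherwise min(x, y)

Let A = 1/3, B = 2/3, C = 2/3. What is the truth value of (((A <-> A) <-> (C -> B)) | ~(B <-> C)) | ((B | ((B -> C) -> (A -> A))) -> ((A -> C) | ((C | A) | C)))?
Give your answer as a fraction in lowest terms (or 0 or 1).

A <-> A = 1/3 <-> 1/3 = 1
C -> B = 2/3 -> 2/3 = 1
(A <-> A) <-> (C -> B) = 1 <-> 1 = 1
B <-> C = 2/3 <-> 2/3 = 1
~(B <-> C) = ~1 = 0
((A <-> A) <-> (C -> B)) | ~(B <-> C) = 1 | 0 = 1
B -> C = 2/3 -> 2/3 = 1
A -> A = 1/3 -> 1/3 = 1
(B -> C) -> (A -> A) = 1 -> 1 = 1
B | ((B -> C) -> (A -> A)) = 2/3 | 1 = 1
A -> C = 1/3 -> 2/3 = 1
C | A = 2/3 | 1/3 = 2/3
(C | A) | C = 2/3 | 2/3 = 2/3
(A -> C) | ((C | A) | C) = 1 | 2/3 = 1
(B | ((B -> C) -> (A -> A))) -> ((A -> C) | ((C | A) | C)) = 1 -> 1 = 1
(((A <-> A) <-> (C -> B)) | ~(B <-> C)) | ((B | ((B -> C) -> (A -> A))) -> ((A -> C) | ((C | A) | C))) = 1 | 1 = 1

1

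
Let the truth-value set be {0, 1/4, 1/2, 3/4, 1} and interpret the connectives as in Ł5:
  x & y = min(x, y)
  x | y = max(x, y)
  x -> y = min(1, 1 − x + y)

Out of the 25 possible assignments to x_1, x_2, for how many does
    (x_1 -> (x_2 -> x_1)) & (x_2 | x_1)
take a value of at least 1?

value 1: 9 assignments (counts)
value 3/4: 7 assignments
value 1/2: 5 assignments
value 1/4: 3 assignments
value 0: 1 assignment
So 9 of the 25 assignments meet the threshold.

9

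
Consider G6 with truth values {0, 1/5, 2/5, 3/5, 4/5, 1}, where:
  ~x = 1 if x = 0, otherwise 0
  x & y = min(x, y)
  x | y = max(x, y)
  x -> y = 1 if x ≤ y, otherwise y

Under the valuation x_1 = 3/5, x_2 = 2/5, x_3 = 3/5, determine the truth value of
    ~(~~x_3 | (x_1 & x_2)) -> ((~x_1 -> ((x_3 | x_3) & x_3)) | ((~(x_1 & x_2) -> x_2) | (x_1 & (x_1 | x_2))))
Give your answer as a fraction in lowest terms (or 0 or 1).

~x_3 = ~3/5 = 0
~~x_3 = ~0 = 1
x_1 & x_2 = 3/5 & 2/5 = 2/5
~~x_3 | (x_1 & x_2) = 1 | 2/5 = 1
~(~~x_3 | (x_1 & x_2)) = ~1 = 0
~x_1 = ~3/5 = 0
x_3 | x_3 = 3/5 | 3/5 = 3/5
(x_3 | x_3) & x_3 = 3/5 & 3/5 = 3/5
~x_1 -> ((x_3 | x_3) & x_3) = 0 -> 3/5 = 1
x_1 & x_2 = 3/5 & 2/5 = 2/5
~(x_1 & x_2) = ~2/5 = 0
~(x_1 & x_2) -> x_2 = 0 -> 2/5 = 1
x_1 | x_2 = 3/5 | 2/5 = 3/5
x_1 & (x_1 | x_2) = 3/5 & 3/5 = 3/5
(~(x_1 & x_2) -> x_2) | (x_1 & (x_1 | x_2)) = 1 | 3/5 = 1
(~x_1 -> ((x_3 | x_3) & x_3)) | ((~(x_1 & x_2) -> x_2) | (x_1 & (x_1 | x_2))) = 1 | 1 = 1
~(~~x_3 | (x_1 & x_2)) -> ((~x_1 -> ((x_3 | x_3) & x_3)) | ((~(x_1 & x_2) -> x_2) | (x_1 & (x_1 | x_2)))) = 0 -> 1 = 1

1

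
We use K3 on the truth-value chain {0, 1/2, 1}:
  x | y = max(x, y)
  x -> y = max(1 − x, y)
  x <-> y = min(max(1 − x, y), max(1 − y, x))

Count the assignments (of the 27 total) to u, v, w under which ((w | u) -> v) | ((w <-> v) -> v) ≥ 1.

14

value 1: 14 assignments (counts)
value 1/2: 12 assignments
value 0: 1 assignment
So 14 of the 27 assignments meet the threshold.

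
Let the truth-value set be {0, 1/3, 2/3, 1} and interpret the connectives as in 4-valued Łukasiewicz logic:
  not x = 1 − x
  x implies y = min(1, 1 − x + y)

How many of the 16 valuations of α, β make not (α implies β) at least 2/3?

3

α = 0, β = 0 ↦ 0  <
α = 0, β = 1/3 ↦ 0  <
α = 0, β = 2/3 ↦ 0  <
α = 0, β = 1 ↦ 0  <
α = 1/3, β = 0 ↦ 1/3  <
α = 1/3, β = 1/3 ↦ 0  <
α = 1/3, β = 2/3 ↦ 0  <
α = 1/3, β = 1 ↦ 0  <
α = 2/3, β = 0 ↦ 2/3  ≥
α = 2/3, β = 1/3 ↦ 1/3  <
α = 2/3, β = 2/3 ↦ 0  <
α = 2/3, β = 1 ↦ 0  <
α = 1, β = 0 ↦ 1  ≥
α = 1, β = 1/3 ↦ 2/3  ≥
α = 1, β = 2/3 ↦ 1/3  <
α = 1, β = 1 ↦ 0  <
So 3 of the 16 assignments meet the threshold.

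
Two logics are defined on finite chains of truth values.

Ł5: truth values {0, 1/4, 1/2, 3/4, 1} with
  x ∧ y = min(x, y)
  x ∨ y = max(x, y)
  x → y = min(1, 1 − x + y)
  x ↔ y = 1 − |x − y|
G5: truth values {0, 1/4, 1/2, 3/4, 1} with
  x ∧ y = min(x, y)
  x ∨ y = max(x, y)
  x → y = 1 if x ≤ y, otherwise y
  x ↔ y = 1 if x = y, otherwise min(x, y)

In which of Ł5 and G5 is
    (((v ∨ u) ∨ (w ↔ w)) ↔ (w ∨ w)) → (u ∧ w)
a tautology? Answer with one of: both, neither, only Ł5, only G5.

In Ł5: at u = 0, v = 0, w = 1/4 the value is 3/4 — not a tautology.
In G5: at u = 0, v = 0, w = 1/4 the value is 0 — not a tautology.

neither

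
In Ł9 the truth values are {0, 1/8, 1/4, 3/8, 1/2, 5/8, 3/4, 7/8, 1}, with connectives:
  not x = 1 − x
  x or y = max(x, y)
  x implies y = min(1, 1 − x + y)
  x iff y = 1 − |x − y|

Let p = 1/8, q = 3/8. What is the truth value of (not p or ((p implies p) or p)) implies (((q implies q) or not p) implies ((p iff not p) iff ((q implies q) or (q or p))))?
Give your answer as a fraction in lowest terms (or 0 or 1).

1/4

not p = not 1/8 = 7/8
p implies p = 1/8 implies 1/8 = 1
(p implies p) or p = 1 or 1/8 = 1
not p or ((p implies p) or p) = 7/8 or 1 = 1
q implies q = 3/8 implies 3/8 = 1
not p = not 1/8 = 7/8
(q implies q) or not p = 1 or 7/8 = 1
not p = not 1/8 = 7/8
p iff not p = 1/8 iff 7/8 = 1/4
q implies q = 3/8 implies 3/8 = 1
q or p = 3/8 or 1/8 = 3/8
(q implies q) or (q or p) = 1 or 3/8 = 1
(p iff not p) iff ((q implies q) or (q or p)) = 1/4 iff 1 = 1/4
((q implies q) or not p) implies ((p iff not p) iff ((q implies q) or (q or p))) = 1 implies 1/4 = 1/4
(not p or ((p implies p) or p)) implies (((q implies q) or not p) implies ((p iff not p) iff ((q implies q) or (q or p)))) = 1 implies 1/4 = 1/4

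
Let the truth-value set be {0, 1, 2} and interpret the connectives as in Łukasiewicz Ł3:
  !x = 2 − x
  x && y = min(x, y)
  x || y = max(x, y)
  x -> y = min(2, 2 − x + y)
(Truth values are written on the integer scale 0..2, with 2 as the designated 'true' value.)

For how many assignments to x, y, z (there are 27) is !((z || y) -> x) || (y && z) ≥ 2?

7

value 2: 7 assignments (counts)
value 1: 11 assignments
value 0: 9 assignments
So 7 of the 27 assignments meet the threshold.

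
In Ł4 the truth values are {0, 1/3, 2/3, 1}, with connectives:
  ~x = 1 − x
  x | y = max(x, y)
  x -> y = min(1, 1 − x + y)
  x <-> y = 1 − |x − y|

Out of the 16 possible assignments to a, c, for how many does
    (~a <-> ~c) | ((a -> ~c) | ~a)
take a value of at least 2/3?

16

a = 0, c = 0 ↦ 1  ≥
a = 0, c = 1/3 ↦ 1  ≥
a = 0, c = 2/3 ↦ 1  ≥
a = 0, c = 1 ↦ 1  ≥
a = 1/3, c = 0 ↦ 1  ≥
a = 1/3, c = 1/3 ↦ 1  ≥
a = 1/3, c = 2/3 ↦ 1  ≥
a = 1/3, c = 1 ↦ 2/3  ≥
a = 2/3, c = 0 ↦ 1  ≥
a = 2/3, c = 1/3 ↦ 1  ≥
a = 2/3, c = 2/3 ↦ 1  ≥
a = 2/3, c = 1 ↦ 2/3  ≥
a = 1, c = 0 ↦ 1  ≥
a = 1, c = 1/3 ↦ 2/3  ≥
a = 1, c = 2/3 ↦ 2/3  ≥
a = 1, c = 1 ↦ 1  ≥
So 16 of the 16 assignments meet the threshold.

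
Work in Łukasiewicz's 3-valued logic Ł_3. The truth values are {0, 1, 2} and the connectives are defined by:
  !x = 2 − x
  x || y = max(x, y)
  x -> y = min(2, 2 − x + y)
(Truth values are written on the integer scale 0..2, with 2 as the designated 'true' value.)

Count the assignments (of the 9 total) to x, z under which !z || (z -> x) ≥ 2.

6

x = 0, z = 0 ↦ 2  ≥
x = 0, z = 1 ↦ 1  <
x = 0, z = 2 ↦ 0  <
x = 1, z = 0 ↦ 2  ≥
x = 1, z = 1 ↦ 2  ≥
x = 1, z = 2 ↦ 1  <
x = 2, z = 0 ↦ 2  ≥
x = 2, z = 1 ↦ 2  ≥
x = 2, z = 2 ↦ 2  ≥
So 6 of the 9 assignments meet the threshold.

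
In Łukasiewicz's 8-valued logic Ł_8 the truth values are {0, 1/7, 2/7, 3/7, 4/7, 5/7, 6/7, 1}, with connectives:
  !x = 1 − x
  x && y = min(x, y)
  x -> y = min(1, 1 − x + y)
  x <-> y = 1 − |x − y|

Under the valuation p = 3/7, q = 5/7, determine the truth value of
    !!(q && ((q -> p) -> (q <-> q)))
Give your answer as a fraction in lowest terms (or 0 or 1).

5/7

q -> p = 5/7 -> 3/7 = 5/7
q <-> q = 5/7 <-> 5/7 = 1
(q -> p) -> (q <-> q) = 5/7 -> 1 = 1
q && ((q -> p) -> (q <-> q)) = 5/7 && 1 = 5/7
!(q && ((q -> p) -> (q <-> q))) = !5/7 = 2/7
!!(q && ((q -> p) -> (q <-> q))) = !2/7 = 5/7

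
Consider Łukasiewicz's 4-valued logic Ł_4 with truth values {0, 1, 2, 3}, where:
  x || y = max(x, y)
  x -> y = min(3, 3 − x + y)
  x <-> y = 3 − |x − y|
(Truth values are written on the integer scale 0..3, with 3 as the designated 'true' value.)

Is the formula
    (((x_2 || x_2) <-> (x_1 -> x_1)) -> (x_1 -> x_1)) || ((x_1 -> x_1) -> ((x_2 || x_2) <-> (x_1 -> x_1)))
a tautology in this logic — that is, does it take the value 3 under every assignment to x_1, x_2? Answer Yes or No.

Yes

x_1 = 0, x_2 = 0 ↦ 3
x_1 = 0, x_2 = 1 ↦ 3
x_1 = 0, x_2 = 2 ↦ 3
x_1 = 0, x_2 = 3 ↦ 3
x_1 = 1, x_2 = 0 ↦ 3
x_1 = 1, x_2 = 1 ↦ 3
x_1 = 1, x_2 = 2 ↦ 3
x_1 = 1, x_2 = 3 ↦ 3
x_1 = 2, x_2 = 0 ↦ 3
x_1 = 2, x_2 = 1 ↦ 3
x_1 = 2, x_2 = 2 ↦ 3
x_1 = 2, x_2 = 3 ↦ 3
x_1 = 3, x_2 = 0 ↦ 3
x_1 = 3, x_2 = 1 ↦ 3
x_1 = 3, x_2 = 2 ↦ 3
x_1 = 3, x_2 = 3 ↦ 3
Every assignment gives a value ≥ 3.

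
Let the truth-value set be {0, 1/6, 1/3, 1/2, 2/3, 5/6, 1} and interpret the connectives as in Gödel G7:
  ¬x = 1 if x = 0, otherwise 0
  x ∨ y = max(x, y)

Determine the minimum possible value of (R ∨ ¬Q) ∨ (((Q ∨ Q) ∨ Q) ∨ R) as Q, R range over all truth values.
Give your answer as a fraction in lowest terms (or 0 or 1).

Take Q = 1/6, R = 0:
¬Q = ¬1/6 = 0
R ∨ ¬Q = 0 ∨ 0 = 0
Q ∨ Q = 1/6 ∨ 1/6 = 1/6
(Q ∨ Q) ∨ Q = 1/6 ∨ 1/6 = 1/6
((Q ∨ Q) ∨ Q) ∨ R = 1/6 ∨ 0 = 1/6
(R ∨ ¬Q) ∨ (((Q ∨ Q) ∨ Q) ∨ R) = 0 ∨ 1/6 = 1/6
No assignment yields a value below 1/6, so this is the minimum.

1/6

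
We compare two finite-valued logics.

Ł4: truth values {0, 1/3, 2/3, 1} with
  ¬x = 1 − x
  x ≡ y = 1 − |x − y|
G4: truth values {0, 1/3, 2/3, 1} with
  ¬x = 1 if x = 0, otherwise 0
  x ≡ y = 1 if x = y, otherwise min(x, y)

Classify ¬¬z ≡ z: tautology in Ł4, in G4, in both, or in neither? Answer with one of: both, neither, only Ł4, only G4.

only Ł4

In Ł4: every assignment gives 1 — tautology.
In G4: at z = 1/3 the value is 1/3 — not a tautology.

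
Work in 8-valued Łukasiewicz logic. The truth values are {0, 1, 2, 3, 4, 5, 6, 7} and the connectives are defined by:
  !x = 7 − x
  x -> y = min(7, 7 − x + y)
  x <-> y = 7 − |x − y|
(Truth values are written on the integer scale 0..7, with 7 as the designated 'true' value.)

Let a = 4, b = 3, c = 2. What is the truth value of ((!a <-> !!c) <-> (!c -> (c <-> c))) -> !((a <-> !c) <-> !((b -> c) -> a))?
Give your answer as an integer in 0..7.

!a = !4 = 3
!c = !2 = 5
!!c = !5 = 2
!a <-> !!c = 3 <-> 2 = 6
!c = !2 = 5
c <-> c = 2 <-> 2 = 7
!c -> (c <-> c) = 5 -> 7 = 7
(!a <-> !!c) <-> (!c -> (c <-> c)) = 6 <-> 7 = 6
!c = !2 = 5
a <-> !c = 4 <-> 5 = 6
b -> c = 3 -> 2 = 6
(b -> c) -> a = 6 -> 4 = 5
!((b -> c) -> a) = !5 = 2
(a <-> !c) <-> !((b -> c) -> a) = 6 <-> 2 = 3
!((a <-> !c) <-> !((b -> c) -> a)) = !3 = 4
((!a <-> !!c) <-> (!c -> (c <-> c))) -> !((a <-> !c) <-> !((b -> c) -> a)) = 6 -> 4 = 5

5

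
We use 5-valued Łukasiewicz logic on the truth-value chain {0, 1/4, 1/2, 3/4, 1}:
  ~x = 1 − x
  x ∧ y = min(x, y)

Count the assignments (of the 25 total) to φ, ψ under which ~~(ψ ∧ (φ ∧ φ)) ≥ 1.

value 1: 1 assignment (counts)
value 3/4: 3 assignments
value 1/2: 5 assignments
value 1/4: 7 assignments
value 0: 9 assignments
So 1 of the 25 assignments meets the threshold.

1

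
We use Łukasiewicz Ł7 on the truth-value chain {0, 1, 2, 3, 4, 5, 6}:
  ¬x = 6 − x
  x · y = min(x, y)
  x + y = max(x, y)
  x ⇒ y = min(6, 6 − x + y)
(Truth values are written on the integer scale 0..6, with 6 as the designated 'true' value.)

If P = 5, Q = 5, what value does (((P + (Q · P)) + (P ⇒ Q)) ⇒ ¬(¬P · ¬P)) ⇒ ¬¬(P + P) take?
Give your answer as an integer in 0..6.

Q · P = 5 · 5 = 5
P + (Q · P) = 5 + 5 = 5
P ⇒ Q = 5 ⇒ 5 = 6
(P + (Q · P)) + (P ⇒ Q) = 5 + 6 = 6
¬P = ¬5 = 1
¬P = ¬5 = 1
¬P · ¬P = 1 · 1 = 1
¬(¬P · ¬P) = ¬1 = 5
((P + (Q · P)) + (P ⇒ Q)) ⇒ ¬(¬P · ¬P) = 6 ⇒ 5 = 5
P + P = 5 + 5 = 5
¬(P + P) = ¬5 = 1
¬¬(P + P) = ¬1 = 5
(((P + (Q · P)) + (P ⇒ Q)) ⇒ ¬(¬P · ¬P)) ⇒ ¬¬(P + P) = 5 ⇒ 5 = 6

6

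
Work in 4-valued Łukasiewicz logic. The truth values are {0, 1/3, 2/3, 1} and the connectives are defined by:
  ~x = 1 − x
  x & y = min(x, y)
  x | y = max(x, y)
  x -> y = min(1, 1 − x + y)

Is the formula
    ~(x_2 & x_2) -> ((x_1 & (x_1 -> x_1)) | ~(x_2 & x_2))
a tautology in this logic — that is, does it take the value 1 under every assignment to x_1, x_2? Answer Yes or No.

Yes

x_1 = 0, x_2 = 0 ↦ 1
x_1 = 0, x_2 = 1/3 ↦ 1
x_1 = 0, x_2 = 2/3 ↦ 1
x_1 = 0, x_2 = 1 ↦ 1
x_1 = 1/3, x_2 = 0 ↦ 1
x_1 = 1/3, x_2 = 1/3 ↦ 1
x_1 = 1/3, x_2 = 2/3 ↦ 1
x_1 = 1/3, x_2 = 1 ↦ 1
x_1 = 2/3, x_2 = 0 ↦ 1
x_1 = 2/3, x_2 = 1/3 ↦ 1
x_1 = 2/3, x_2 = 2/3 ↦ 1
x_1 = 2/3, x_2 = 1 ↦ 1
x_1 = 1, x_2 = 0 ↦ 1
x_1 = 1, x_2 = 1/3 ↦ 1
x_1 = 1, x_2 = 2/3 ↦ 1
x_1 = 1, x_2 = 1 ↦ 1
Every assignment gives a value ≥ 1.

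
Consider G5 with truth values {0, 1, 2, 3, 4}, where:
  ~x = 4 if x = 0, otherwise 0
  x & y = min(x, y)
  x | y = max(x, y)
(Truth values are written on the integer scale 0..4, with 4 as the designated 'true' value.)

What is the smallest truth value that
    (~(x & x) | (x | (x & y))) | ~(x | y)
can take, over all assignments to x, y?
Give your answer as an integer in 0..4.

1

Take x = 1, y = 0:
x & x = 1 & 1 = 1
~(x & x) = ~1 = 0
x & y = 1 & 0 = 0
x | (x & y) = 1 | 0 = 1
~(x & x) | (x | (x & y)) = 0 | 1 = 1
x | y = 1 | 0 = 1
~(x | y) = ~1 = 0
(~(x & x) | (x | (x & y))) | ~(x | y) = 1 | 0 = 1
No assignment yields a value below 1, so this is the minimum.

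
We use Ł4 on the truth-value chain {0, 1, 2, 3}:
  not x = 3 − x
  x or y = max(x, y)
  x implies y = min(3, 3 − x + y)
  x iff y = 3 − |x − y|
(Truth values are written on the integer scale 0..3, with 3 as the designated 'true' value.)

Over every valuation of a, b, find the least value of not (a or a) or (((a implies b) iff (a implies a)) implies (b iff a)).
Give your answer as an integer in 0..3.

2

Take a = 1, b = 2:
a or a = 1 or 1 = 1
not (a or a) = not 1 = 2
a implies b = 1 implies 2 = 3
a implies a = 1 implies 1 = 3
(a implies b) iff (a implies a) = 3 iff 3 = 3
b iff a = 2 iff 1 = 2
((a implies b) iff (a implies a)) implies (b iff a) = 3 implies 2 = 2
not (a or a) or (((a implies b) iff (a implies a)) implies (b iff a)) = 2 or 2 = 2
No assignment yields a value below 2, so this is the minimum.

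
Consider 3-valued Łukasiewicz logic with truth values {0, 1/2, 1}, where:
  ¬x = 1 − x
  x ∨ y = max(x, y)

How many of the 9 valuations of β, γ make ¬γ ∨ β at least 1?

β = 0, γ = 0 ↦ 1  ≥
β = 0, γ = 1/2 ↦ 1/2  <
β = 0, γ = 1 ↦ 0  <
β = 1/2, γ = 0 ↦ 1  ≥
β = 1/2, γ = 1/2 ↦ 1/2  <
β = 1/2, γ = 1 ↦ 1/2  <
β = 1, γ = 0 ↦ 1  ≥
β = 1, γ = 1/2 ↦ 1  ≥
β = 1, γ = 1 ↦ 1  ≥
So 5 of the 9 assignments meet the threshold.

5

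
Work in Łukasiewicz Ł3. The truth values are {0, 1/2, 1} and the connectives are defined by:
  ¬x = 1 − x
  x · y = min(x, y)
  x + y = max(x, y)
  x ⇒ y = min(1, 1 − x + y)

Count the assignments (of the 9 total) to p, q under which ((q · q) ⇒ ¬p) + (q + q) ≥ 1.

8

p = 0, q = 0 ↦ 1  ≥
p = 0, q = 1/2 ↦ 1  ≥
p = 0, q = 1 ↦ 1  ≥
p = 1/2, q = 0 ↦ 1  ≥
p = 1/2, q = 1/2 ↦ 1  ≥
p = 1/2, q = 1 ↦ 1  ≥
p = 1, q = 0 ↦ 1  ≥
p = 1, q = 1/2 ↦ 1/2  <
p = 1, q = 1 ↦ 1  ≥
So 8 of the 9 assignments meet the threshold.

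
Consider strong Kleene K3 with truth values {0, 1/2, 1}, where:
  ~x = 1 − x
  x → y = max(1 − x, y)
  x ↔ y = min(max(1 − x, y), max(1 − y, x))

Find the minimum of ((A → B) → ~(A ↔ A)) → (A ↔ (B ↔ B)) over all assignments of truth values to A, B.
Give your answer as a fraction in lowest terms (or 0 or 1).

1/2

Take A = 1/2, B = 0:
A → B = 1/2 → 0 = 1/2
A ↔ A = 1/2 ↔ 1/2 = 1/2
~(A ↔ A) = ~1/2 = 1/2
(A → B) → ~(A ↔ A) = 1/2 → 1/2 = 1/2
B ↔ B = 0 ↔ 0 = 1
A ↔ (B ↔ B) = 1/2 ↔ 1 = 1/2
((A → B) → ~(A ↔ A)) → (A ↔ (B ↔ B)) = 1/2 → 1/2 = 1/2
No assignment yields a value below 1/2, so this is the minimum.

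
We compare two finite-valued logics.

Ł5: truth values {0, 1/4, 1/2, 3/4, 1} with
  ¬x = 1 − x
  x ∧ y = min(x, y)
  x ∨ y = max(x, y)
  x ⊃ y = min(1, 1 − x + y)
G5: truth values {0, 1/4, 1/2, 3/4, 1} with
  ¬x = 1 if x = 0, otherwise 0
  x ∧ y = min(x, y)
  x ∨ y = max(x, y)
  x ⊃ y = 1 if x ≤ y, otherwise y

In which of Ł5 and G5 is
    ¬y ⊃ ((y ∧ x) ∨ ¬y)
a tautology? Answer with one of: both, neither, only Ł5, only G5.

both

In Ł5: every assignment gives 1 — tautology.
In G5: every assignment gives 1 — tautology.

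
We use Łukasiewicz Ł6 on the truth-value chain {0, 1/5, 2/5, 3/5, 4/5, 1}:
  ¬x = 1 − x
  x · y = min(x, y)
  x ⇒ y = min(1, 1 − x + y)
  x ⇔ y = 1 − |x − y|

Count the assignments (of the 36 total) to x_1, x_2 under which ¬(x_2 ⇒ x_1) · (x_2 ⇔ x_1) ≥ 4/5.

0

value 2/5: 7 assignments
value 1/5: 7 assignments
value 0: 22 assignments
So 0 of the 36 assignments meet the threshold.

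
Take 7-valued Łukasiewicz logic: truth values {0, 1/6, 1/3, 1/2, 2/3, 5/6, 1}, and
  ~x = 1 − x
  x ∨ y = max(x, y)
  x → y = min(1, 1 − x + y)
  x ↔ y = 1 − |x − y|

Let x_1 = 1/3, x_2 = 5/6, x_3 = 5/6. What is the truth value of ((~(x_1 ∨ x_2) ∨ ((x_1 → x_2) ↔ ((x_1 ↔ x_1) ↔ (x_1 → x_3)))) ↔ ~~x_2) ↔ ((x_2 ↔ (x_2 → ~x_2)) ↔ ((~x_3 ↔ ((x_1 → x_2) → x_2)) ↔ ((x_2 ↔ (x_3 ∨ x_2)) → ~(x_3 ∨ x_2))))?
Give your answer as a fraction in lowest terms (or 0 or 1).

x_1 ∨ x_2 = 1/3 ∨ 5/6 = 5/6
~(x_1 ∨ x_2) = ~5/6 = 1/6
x_1 → x_2 = 1/3 → 5/6 = 1
x_1 ↔ x_1 = 1/3 ↔ 1/3 = 1
x_1 → x_3 = 1/3 → 5/6 = 1
(x_1 ↔ x_1) ↔ (x_1 → x_3) = 1 ↔ 1 = 1
(x_1 → x_2) ↔ ((x_1 ↔ x_1) ↔ (x_1 → x_3)) = 1 ↔ 1 = 1
~(x_1 ∨ x_2) ∨ ((x_1 → x_2) ↔ ((x_1 ↔ x_1) ↔ (x_1 → x_3))) = 1/6 ∨ 1 = 1
~x_2 = ~5/6 = 1/6
~~x_2 = ~1/6 = 5/6
(~(x_1 ∨ x_2) ∨ ((x_1 → x_2) ↔ ((x_1 ↔ x_1) ↔ (x_1 → x_3)))) ↔ ~~x_2 = 1 ↔ 5/6 = 5/6
~x_2 = ~5/6 = 1/6
x_2 → ~x_2 = 5/6 → 1/6 = 1/3
x_2 ↔ (x_2 → ~x_2) = 5/6 ↔ 1/3 = 1/2
~x_3 = ~5/6 = 1/6
x_1 → x_2 = 1/3 → 5/6 = 1
(x_1 → x_2) → x_2 = 1 → 5/6 = 5/6
~x_3 ↔ ((x_1 → x_2) → x_2) = 1/6 ↔ 5/6 = 1/3
x_3 ∨ x_2 = 5/6 ∨ 5/6 = 5/6
x_2 ↔ (x_3 ∨ x_2) = 5/6 ↔ 5/6 = 1
x_3 ∨ x_2 = 5/6 ∨ 5/6 = 5/6
~(x_3 ∨ x_2) = ~5/6 = 1/6
(x_2 ↔ (x_3 ∨ x_2)) → ~(x_3 ∨ x_2) = 1 → 1/6 = 1/6
(~x_3 ↔ ((x_1 → x_2) → x_2)) ↔ ((x_2 ↔ (x_3 ∨ x_2)) → ~(x_3 ∨ x_2)) = 1/3 ↔ 1/6 = 5/6
(x_2 ↔ (x_2 → ~x_2)) ↔ ((~x_3 ↔ ((x_1 → x_2) → x_2)) ↔ ((x_2 ↔ (x_3 ∨ x_2)) → ~(x_3 ∨ x_2))) = 1/2 ↔ 5/6 = 2/3
((~(x_1 ∨ x_2) ∨ ((x_1 → x_2) ↔ ((x_1 ↔ x_1) ↔ (x_1 → x_3)))) ↔ ~~x_2) ↔ ((x_2 ↔ (x_2 → ~x_2)) ↔ ((~x_3 ↔ ((x_1 → x_2) → x_2)) ↔ ((x_2 ↔ (x_3 ∨ x_2)) → ~(x_3 ∨ x_2)))) = 5/6 ↔ 2/3 = 5/6

5/6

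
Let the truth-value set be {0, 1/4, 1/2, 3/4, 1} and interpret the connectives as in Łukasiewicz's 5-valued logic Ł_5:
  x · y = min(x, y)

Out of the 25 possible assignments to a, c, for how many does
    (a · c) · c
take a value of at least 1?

1

value 1: 1 assignment (counts)
value 3/4: 3 assignments
value 1/2: 5 assignments
value 1/4: 7 assignments
value 0: 9 assignments
So 1 of the 25 assignments meets the threshold.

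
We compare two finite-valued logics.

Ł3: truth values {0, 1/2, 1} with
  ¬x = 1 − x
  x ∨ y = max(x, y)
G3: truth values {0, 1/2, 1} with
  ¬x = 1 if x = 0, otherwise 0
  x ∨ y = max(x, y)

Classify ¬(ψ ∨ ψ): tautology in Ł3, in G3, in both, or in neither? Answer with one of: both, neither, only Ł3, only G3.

In Ł3: at ψ = 1/2 the value is 1/2 — not a tautology.
In G3: at ψ = 1/2 the value is 0 — not a tautology.

neither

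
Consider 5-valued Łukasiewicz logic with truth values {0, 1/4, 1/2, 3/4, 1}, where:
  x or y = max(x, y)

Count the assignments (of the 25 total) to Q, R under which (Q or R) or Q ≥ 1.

9

value 1: 9 assignments (counts)
value 3/4: 7 assignments
value 1/2: 5 assignments
value 1/4: 3 assignments
value 0: 1 assignment
So 9 of the 25 assignments meet the threshold.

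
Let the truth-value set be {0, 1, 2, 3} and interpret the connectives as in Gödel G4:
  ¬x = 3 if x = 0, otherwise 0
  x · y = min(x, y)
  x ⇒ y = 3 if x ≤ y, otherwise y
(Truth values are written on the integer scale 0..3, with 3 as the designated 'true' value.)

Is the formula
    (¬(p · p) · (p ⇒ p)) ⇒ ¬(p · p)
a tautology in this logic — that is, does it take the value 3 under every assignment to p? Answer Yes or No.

Yes

p = 0 ↦ 3
p = 1 ↦ 3
p = 2 ↦ 3
p = 3 ↦ 3
Every assignment gives a value ≥ 3.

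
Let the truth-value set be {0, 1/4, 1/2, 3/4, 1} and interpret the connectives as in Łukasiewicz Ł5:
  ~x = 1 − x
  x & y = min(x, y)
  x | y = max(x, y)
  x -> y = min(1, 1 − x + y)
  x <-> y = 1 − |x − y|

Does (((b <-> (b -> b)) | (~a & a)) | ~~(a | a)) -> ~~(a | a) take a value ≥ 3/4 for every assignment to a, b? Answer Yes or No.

Counterexample: take a = 0, b = 1/2.
b -> b = 1/2 -> 1/2 = 1
b <-> (b -> b) = 1/2 <-> 1 = 1/2
~a = ~0 = 1
~a & a = 1 & 0 = 0
(b <-> (b -> b)) | (~a & a) = 1/2 | 0 = 1/2
a | a = 0 | 0 = 0
~(a | a) = ~0 = 1
~~(a | a) = ~1 = 0
((b <-> (b -> b)) | (~a & a)) | ~~(a | a) = 1/2 | 0 = 1/2
(((b <-> (b -> b)) | (~a & a)) | ~~(a | a)) -> ~~(a | a) = 1/2 -> 0 = 1/2
This gives 1/2, which is below 3/4.

No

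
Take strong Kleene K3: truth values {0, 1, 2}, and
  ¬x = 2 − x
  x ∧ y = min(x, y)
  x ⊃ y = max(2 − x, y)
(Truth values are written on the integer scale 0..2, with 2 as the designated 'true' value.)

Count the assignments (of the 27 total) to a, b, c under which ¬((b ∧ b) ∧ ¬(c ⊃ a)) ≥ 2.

value 2: 19 assignments (counts)
value 1: 7 assignments
value 0: 1 assignment
So 19 of the 27 assignments meet the threshold.

19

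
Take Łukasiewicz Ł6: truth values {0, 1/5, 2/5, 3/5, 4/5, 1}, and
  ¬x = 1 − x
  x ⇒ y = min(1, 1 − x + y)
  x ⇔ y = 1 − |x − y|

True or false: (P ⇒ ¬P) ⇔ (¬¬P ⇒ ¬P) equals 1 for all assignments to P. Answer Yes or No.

Yes

P = 0 ↦ 1
P = 1/5 ↦ 1
P = 2/5 ↦ 1
P = 3/5 ↦ 1
P = 4/5 ↦ 1
P = 1 ↦ 1
Every assignment gives a value ≥ 1.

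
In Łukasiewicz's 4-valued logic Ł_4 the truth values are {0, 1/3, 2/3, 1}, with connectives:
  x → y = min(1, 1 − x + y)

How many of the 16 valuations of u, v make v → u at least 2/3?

13

u = 0, v = 0 ↦ 1  ≥
u = 0, v = 1/3 ↦ 2/3  ≥
u = 0, v = 2/3 ↦ 1/3  <
u = 0, v = 1 ↦ 0  <
u = 1/3, v = 0 ↦ 1  ≥
u = 1/3, v = 1/3 ↦ 1  ≥
u = 1/3, v = 2/3 ↦ 2/3  ≥
u = 1/3, v = 1 ↦ 1/3  <
u = 2/3, v = 0 ↦ 1  ≥
u = 2/3, v = 1/3 ↦ 1  ≥
u = 2/3, v = 2/3 ↦ 1  ≥
u = 2/3, v = 1 ↦ 2/3  ≥
u = 1, v = 0 ↦ 1  ≥
u = 1, v = 1/3 ↦ 1  ≥
u = 1, v = 2/3 ↦ 1  ≥
u = 1, v = 1 ↦ 1  ≥
So 13 of the 16 assignments meet the threshold.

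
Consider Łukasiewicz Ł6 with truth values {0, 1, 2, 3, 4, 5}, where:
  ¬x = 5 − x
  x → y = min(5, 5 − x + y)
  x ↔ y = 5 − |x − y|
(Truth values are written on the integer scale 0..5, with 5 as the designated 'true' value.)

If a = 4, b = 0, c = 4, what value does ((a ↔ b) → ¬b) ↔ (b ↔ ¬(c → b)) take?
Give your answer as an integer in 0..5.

1

a ↔ b = 4 ↔ 0 = 1
¬b = ¬0 = 5
(a ↔ b) → ¬b = 1 → 5 = 5
c → b = 4 → 0 = 1
¬(c → b) = ¬1 = 4
b ↔ ¬(c → b) = 0 ↔ 4 = 1
((a ↔ b) → ¬b) ↔ (b ↔ ¬(c → b)) = 5 ↔ 1 = 1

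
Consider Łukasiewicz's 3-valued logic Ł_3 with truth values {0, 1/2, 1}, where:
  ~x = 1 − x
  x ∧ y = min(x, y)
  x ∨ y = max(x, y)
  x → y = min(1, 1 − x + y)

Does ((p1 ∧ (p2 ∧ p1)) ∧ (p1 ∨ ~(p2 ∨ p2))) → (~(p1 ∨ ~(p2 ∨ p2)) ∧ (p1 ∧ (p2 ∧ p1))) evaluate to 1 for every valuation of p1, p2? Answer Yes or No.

Counterexample: take p1 = 1, p2 = 1/2.
p2 ∧ p1 = 1/2 ∧ 1 = 1/2
p1 ∧ (p2 ∧ p1) = 1 ∧ 1/2 = 1/2
p2 ∨ p2 = 1/2 ∨ 1/2 = 1/2
~(p2 ∨ p2) = ~1/2 = 1/2
p1 ∨ ~(p2 ∨ p2) = 1 ∨ 1/2 = 1
(p1 ∧ (p2 ∧ p1)) ∧ (p1 ∨ ~(p2 ∨ p2)) = 1/2 ∧ 1 = 1/2
p2 ∨ p2 = 1/2 ∨ 1/2 = 1/2
~(p2 ∨ p2) = ~1/2 = 1/2
p1 ∨ ~(p2 ∨ p2) = 1 ∨ 1/2 = 1
~(p1 ∨ ~(p2 ∨ p2)) = ~1 = 0
p2 ∧ p1 = 1/2 ∧ 1 = 1/2
p1 ∧ (p2 ∧ p1) = 1 ∧ 1/2 = 1/2
~(p1 ∨ ~(p2 ∨ p2)) ∧ (p1 ∧ (p2 ∧ p1)) = 0 ∧ 1/2 = 0
((p1 ∧ (p2 ∧ p1)) ∧ (p1 ∨ ~(p2 ∨ p2))) → (~(p1 ∨ ~(p2 ∨ p2)) ∧ (p1 ∧ (p2 ∧ p1))) = 1/2 → 0 = 1/2
This gives 1/2 ≠ 1.

No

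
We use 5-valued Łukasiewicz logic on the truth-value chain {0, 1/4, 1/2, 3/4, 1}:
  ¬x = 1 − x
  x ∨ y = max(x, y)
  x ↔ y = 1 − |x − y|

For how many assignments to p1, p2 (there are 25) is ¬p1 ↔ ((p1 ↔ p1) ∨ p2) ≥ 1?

5

value 1: 5 assignments (counts)
value 3/4: 5 assignments
value 1/2: 5 assignments
value 1/4: 5 assignments
value 0: 5 assignments
So 5 of the 25 assignments meet the threshold.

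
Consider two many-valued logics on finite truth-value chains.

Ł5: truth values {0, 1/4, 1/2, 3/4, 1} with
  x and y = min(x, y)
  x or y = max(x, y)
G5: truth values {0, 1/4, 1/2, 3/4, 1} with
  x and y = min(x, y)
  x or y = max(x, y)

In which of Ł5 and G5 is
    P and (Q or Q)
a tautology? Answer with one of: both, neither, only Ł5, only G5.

In Ł5: at P = 0, Q = 0 the value is 0 — not a tautology.
In G5: at P = 0, Q = 0 the value is 0 — not a tautology.

neither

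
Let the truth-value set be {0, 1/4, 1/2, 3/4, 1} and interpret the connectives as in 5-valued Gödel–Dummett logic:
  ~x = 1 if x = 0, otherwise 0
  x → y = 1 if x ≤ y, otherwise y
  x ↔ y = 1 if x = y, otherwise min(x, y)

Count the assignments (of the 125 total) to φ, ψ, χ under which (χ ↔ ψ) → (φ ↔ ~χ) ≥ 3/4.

value 1: 57 assignments (counts)
value 3/4: 1 assignment (counts)
value 1/2: 1 assignment
value 1/4: 1 assignment
value 0: 65 assignments
So 58 of the 125 assignments meet the threshold.

58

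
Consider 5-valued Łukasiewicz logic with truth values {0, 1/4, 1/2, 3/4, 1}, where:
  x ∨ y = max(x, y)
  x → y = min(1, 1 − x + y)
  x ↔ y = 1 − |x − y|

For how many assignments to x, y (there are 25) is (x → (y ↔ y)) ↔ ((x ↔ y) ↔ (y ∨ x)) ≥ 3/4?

12

value 1: 5 assignments (counts)
value 3/4: 7 assignments (counts)
value 1/2: 7 assignments
value 1/4: 3 assignments
value 0: 3 assignments
So 12 of the 25 assignments meet the threshold.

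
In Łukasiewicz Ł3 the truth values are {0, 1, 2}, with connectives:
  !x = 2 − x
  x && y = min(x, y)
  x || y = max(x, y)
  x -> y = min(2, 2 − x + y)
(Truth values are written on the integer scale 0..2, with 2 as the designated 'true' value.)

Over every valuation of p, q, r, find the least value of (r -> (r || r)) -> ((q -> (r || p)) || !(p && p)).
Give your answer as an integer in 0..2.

Take p = 1, q = 2, r = 0:
r || r = 0 || 0 = 0
r -> (r || r) = 0 -> 0 = 2
r || p = 0 || 1 = 1
q -> (r || p) = 2 -> 1 = 1
p && p = 1 && 1 = 1
!(p && p) = !1 = 1
(q -> (r || p)) || !(p && p) = 1 || 1 = 1
(r -> (r || r)) -> ((q -> (r || p)) || !(p && p)) = 2 -> 1 = 1
No assignment yields a value below 1, so this is the minimum.

1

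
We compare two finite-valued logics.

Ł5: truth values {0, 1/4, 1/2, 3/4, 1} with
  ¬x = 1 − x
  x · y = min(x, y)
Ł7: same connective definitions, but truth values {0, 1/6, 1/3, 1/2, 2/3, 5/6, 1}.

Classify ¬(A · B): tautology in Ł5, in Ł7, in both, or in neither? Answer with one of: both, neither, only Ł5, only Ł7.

neither

In Ł5: at A = 1/4, B = 1/4 the value is 3/4 — not a tautology.
In Ł7: at A = 1/6, B = 1/6 the value is 5/6 — not a tautology.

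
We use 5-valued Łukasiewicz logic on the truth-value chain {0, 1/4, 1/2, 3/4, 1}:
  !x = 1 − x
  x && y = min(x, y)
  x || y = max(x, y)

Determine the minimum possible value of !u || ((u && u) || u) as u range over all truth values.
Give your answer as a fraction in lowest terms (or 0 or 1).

Take u = 1/2:
!u = !1/2 = 1/2
u && u = 1/2 && 1/2 = 1/2
(u && u) || u = 1/2 || 1/2 = 1/2
!u || ((u && u) || u) = 1/2 || 1/2 = 1/2
No assignment yields a value below 1/2, so this is the minimum.

1/2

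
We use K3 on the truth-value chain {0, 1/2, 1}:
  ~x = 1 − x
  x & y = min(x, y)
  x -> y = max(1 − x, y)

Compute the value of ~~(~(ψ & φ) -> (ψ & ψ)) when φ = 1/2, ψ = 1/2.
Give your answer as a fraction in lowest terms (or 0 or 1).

ψ & φ = 1/2 & 1/2 = 1/2
~(ψ & φ) = ~1/2 = 1/2
ψ & ψ = 1/2 & 1/2 = 1/2
~(ψ & φ) -> (ψ & ψ) = 1/2 -> 1/2 = 1/2
~(~(ψ & φ) -> (ψ & ψ)) = ~1/2 = 1/2
~~(~(ψ & φ) -> (ψ & ψ)) = ~1/2 = 1/2

1/2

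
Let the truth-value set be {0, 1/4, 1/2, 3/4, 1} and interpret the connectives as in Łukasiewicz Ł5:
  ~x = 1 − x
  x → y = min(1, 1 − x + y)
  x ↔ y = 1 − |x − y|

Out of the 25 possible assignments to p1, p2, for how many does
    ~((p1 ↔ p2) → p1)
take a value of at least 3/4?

3

value 1: 1 assignment (counts)
value 3/4: 2 assignments (counts)
value 1/2: 4 assignments
value 1/4: 5 assignments
value 0: 13 assignments
So 3 of the 25 assignments meet the threshold.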